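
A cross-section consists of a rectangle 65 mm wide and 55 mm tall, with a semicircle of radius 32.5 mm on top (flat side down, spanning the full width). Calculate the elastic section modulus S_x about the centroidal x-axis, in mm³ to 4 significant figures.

Split into non-overlapping primitives; take the origin at the lower-left of the bounding box.
Rectangular body: 65 × 55, A = 3 575 mm², y = 27.5 mm, Ī = 901 198 mm⁴.
Semicircular cap: semicircle r = 32.5, A = 1659.15 mm², y = 68.7934 mm, Ī = 122 452 mm⁴.
Centroid: ȳ = ΣA·y / ΣA = 40.5894 mm.
Transfer each piece to the centroidal x-axis using Ī + A·d² with d = y − 40.5894:
  rectangular body: d = -13.0894 mm → contributes +1 513 715 mm⁴
  semicircular cap: d = 28.204 mm → contributes +1 442 250 mm⁴
Total I = 2 955 965 mm⁴.
Extreme fibre distance c = 46.9106 mm; S = I/c = 63012.8 mm³.

S_x ≈ 6.301 × 10⁴ mm³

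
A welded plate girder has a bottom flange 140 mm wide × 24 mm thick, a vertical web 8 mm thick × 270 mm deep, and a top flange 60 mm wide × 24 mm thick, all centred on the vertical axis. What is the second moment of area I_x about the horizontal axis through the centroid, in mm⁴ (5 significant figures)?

Split into non-overlapping primitives; take the origin at the lower-left of the bounding box.
Bottom plate: 140 × 24, A = 3 360 mm², y = 12 mm, Ī = 161 280 mm⁴.
Web plate: 8 × 270, A = 2 160 mm², y = 159 mm, Ī = 13 122 000 mm⁴.
Top plate: 60 × 24, A = 1 440 mm², y = 306 mm, Ī = 69 120 mm⁴.
Centroid: ȳ = ΣA·y / ΣA = 118.4483 mm.
Transfer each piece to the horizontal axis through the centroid using Ī + A·d² with d = y − 118.4483:
  bottom plate: d = -106.4483 mm → contributes +38 234 231 mm⁴
  web plate: d = 40.55172 mm → contributes +16 673 995 mm⁴
  top plate: d = 187.5517 mm → contributes +50 722 055 mm⁴
Total I = 105 630 281 mm⁴.

I_x ≈ 1.0563 × 10⁸ mm⁴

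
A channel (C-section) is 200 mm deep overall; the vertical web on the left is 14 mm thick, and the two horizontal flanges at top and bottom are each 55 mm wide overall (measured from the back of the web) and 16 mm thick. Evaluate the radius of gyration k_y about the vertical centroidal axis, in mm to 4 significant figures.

Decompose the section into non-overlapping parts with the origin at the bottom-left of its bounding rectangle.
Web: 14 × 200, A = 2 800 mm², x = 7 mm, Ī = 45733.3 mm⁴.
Top flange (beyond web): 41 × 16, A = 656 mm², x = 34.5 mm, Ī = 91894.7 mm⁴.
Bottom flange (beyond web): 41 × 16, A = 656 mm², x = 34.5 mm, Ī = 91894.7 mm⁴.
Centroid: x̄ = ΣA·x / ΣA = 15.7743 mm.
Transfer each piece to the vertical centroidal axis using Ī + A·d² with d = x − 15.7743:
  web: d = -8.77432 mm → contributes +261 302 mm⁴
  top flange (beyond web): d = 18.7257 mm → contributes +321 922 mm⁴
  bottom flange (beyond web): d = 18.7257 mm → contributes +321 922 mm⁴
Total I = 905 145 mm⁴.
Radius of gyration: k = √(I/A) = √(905 145 / 4 112) = 14.8365 mm.

k_y ≈ 14.84 mm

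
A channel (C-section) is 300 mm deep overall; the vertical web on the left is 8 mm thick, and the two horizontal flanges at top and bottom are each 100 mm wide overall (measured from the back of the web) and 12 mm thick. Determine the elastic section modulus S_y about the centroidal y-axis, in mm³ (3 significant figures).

S_y ≈ 6.17 × 10⁴ mm³

Treat the section as a set of non-overlapping primitives; coordinates are from the bounding-box lower-left.
Web: 8 × 300, A = 2 400 mm², x = 4 mm, Ī = 12 800 mm⁴.
Top flange (beyond web): 92 × 12, A = 1 104 mm², x = 54 mm, Ī = 778 688 mm⁴.
Bottom flange (beyond web): 92 × 12, A = 1 104 mm², x = 54 mm, Ī = 778 688 mm⁴.
Centroid: x̄ = ΣA·x / ΣA = 27.958 mm.
Transfer each piece to the centroidal y-axis using Ī + A·d² with d = x − 27.958:
  web: d = -23.958 mm → contributes +1 390 404 mm⁴
  top flange (beyond web): d = 26.042 mm → contributes +1 527 386 mm⁴
  bottom flange (beyond web): d = 26.042 mm → contributes +1 527 386 mm⁴
Total I = 4 445 176 mm⁴.
Extreme fibre distance c = 72.042 mm; S = I/c = 61 703 mm³.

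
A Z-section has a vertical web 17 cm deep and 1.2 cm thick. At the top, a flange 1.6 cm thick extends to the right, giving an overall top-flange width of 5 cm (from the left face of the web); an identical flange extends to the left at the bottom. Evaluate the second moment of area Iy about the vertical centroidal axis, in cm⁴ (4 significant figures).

Iy ≈ 93.08 cm⁴

Treat the section as a set of non-overlapping primitives; coordinates are from the bounding-box lower-left.
Web: 1.2 × 17, A = 20.4 cm², x = 4.4 cm, Ī = 2.448 cm⁴.
Top flange (beyond web): 3.8 × 1.6, A = 6.08 cm², x = 6.9 cm, Ī = 7.31627 cm⁴.
Bottom flange (beyond web): 3.8 × 1.6, A = 6.08 cm², x = 1.9 cm, Ī = 7.31627 cm⁴.
Centroid: x̄ = ΣA·x / ΣA = 4.4 cm.
Transfer each piece to the vertical centroidal axis using Ī + A·d² with d = x − 4.4:
  web: d = 0 cm → contributes +2.448 cm⁴
  top flange (beyond web): d = 2.5 cm → contributes +45.3163 cm⁴
  bottom flange (beyond web): d = -2.5 cm → contributes +45.3163 cm⁴
Total I = 93.0805 cm⁴.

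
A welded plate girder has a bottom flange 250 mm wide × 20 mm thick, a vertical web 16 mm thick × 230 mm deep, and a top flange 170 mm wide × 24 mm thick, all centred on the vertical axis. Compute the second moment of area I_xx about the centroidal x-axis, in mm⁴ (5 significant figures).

Break the section into simple shapes (no overlaps), measuring from the bottom-left corner of the bounding box.
Bottom plate: 250 × 20, A = 5 000 mm², y = 10 mm, Ī = 166666.7 mm⁴.
Web plate: 16 × 230, A = 3 680 mm², y = 135 mm, Ī = 16 222 667 mm⁴.
Top plate: 170 × 24, A = 4 080 mm², y = 262 mm, Ī = 195 840 mm⁴.
Centroid: ȳ = ΣA·y / ΣA = 126.627 mm.
Transfer each piece to the centroidal x-axis using Ī + A·d² with d = y − 126.627:
  bottom plate: d = -116.627 mm → contributes +68 175 905 mm⁴
  web plate: d = 8.373041 mm → contributes +16 480 663 mm⁴
  top plate: d = 135.373 mm → contributes +74 965 349 mm⁴
Total I = 159 621 918 mm⁴.

I_xx ≈ 1.5962 × 10⁸ mm⁴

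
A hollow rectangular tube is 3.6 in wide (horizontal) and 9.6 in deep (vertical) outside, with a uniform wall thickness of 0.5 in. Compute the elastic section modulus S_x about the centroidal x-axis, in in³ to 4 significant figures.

Decompose the section into non-overlapping parts with the origin at the bottom-left of its bounding rectangle.
Outer rectangle: 3.6 × 9.6, A = 34.56 in², y = 4.8 in, Ī = 265.421 in⁴.
Inner void (subtracted): 2.6 × 8.6, A = 22.36 in², y = 4.8 in, Ī = 137.812 in⁴.
By symmetry the centroid is at mid-height, ȳ = 4.8 in.
All pieces are centred on the centroidal x-axis, so I = ΣĪ (holes subtracted) = 127.609 in⁴.
Extreme fibre distance c = 4.8 in; S = I/c = 26.5851 in³.

S_x ≈ 26.59 in³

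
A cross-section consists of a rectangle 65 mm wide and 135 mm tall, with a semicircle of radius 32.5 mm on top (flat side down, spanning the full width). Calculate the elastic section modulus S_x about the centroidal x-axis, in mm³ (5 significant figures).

S_x ≈ 2.6036 × 10⁵ mm³

Break the section into simple shapes (no overlaps), measuring from the bottom-left corner of the bounding box.
Rectangular body: 65 × 135, A = 8 775 mm², y = 67.5 mm, Ī = 13 327 031 mm⁴.
Semicircular cap: semicircle r = 32.5, A = 1659.154 mm², y = 148.7934 mm, Ī = 122451.9 mm⁴.
Centroid: ȳ = ΣA·y / ΣA = 80.42661 mm.
Transfer each piece to the centroidal x-axis using Ī + A·d² with d = y − 80.42661:
  rectangular body: d = -12.92661 mm → contributes +14 793 311 mm⁴
  semicircular cap: d = 68.36681 mm → contributes +7 877 371 mm⁴
Total I = 22 670 682 mm⁴.
Extreme fibre distance c = 87.07339 mm; S = I/c = 260362.9 mm³.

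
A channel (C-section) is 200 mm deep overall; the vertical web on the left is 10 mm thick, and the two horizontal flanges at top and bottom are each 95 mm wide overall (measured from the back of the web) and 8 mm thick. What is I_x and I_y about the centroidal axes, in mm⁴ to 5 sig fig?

I_x ≈ 1.9208 × 10⁷ mm⁴, I_y ≈ 2.6620 × 10⁶ mm⁴

Treat the section as a set of non-overlapping primitives; coordinates are from the bounding-box lower-left.
Web: 10 × 200, A = 2 000 mm², y = 100 mm, Ī = 6 666 667 mm⁴.
Top flange (beyond web): 85 × 8, A = 680 mm², y = 196 mm, Ī = 3626.667 mm⁴.
Bottom flange (beyond web): 85 × 8, A = 680 mm², y = 4 mm, Ī = 3626.667 mm⁴.
By symmetry the centroid is at mid-height, ȳ = 100 mm.
Transfer each piece to the centroidal x-axis using Ī + A·d² with d = y − 100:
  web: d = 0 mm → contributes +6 666 667 mm⁴
  top flange (beyond web): d = 96 mm → contributes +6 270 507 mm⁴
  bottom flange (beyond web): d = -96 mm → contributes +6 270 507 mm⁴
Total I = 19 207 680 mm⁴.
For the y-axis: x̄ = 24.22619 mm.
Repeating about the centroidal y-axis gives I_y = 2 661 988 mm⁴.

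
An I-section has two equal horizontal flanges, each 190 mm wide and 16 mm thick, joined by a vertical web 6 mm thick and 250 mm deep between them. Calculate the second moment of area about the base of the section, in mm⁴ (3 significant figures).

Decompose the section into non-overlapping parts with the origin at the bottom-left of its bounding rectangle.
Bottom flange: 190 × 16, A = 3 040 mm², y = 8 mm, Ī = 64 853 mm⁴.
Web: 6 × 250, A = 1 500 mm², y = 141 mm, Ī = 7 812 500 mm⁴.
Top flange: 190 × 16, A = 3 040 mm², y = 274 mm, Ī = 64 853 mm⁴.
Transfer each piece to a horizontal axis along the bottom face using Ī + A·d² with d = y − 0:
  bottom flange: d = 8 mm → contributes +259 413 mm⁴
  web: d = 141 mm → contributes +37 634 000 mm⁴
  top flange: d = 274 mm → contributes +228 295 893 mm⁴
Total I = 266 189 307 mm⁴.

I_base ≈ 2.66 × 10⁸ mm⁴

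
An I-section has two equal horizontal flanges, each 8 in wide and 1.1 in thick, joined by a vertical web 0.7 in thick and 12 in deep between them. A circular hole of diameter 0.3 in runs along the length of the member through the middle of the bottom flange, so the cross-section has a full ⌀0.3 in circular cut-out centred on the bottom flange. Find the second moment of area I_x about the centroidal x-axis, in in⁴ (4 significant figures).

Decompose the section into non-overlapping parts with the origin at the bottom-left of its bounding rectangle.
Bottom flange: 8 × 1.1, A = 8.8 in², y = 0.55 in, Ī = 0.887333 in⁴.
Web: 0.7 × 12, A = 8.4 in², y = 7.1 in, Ī = 100.8 in⁴.
Top flange: 8 × 1.1, A = 8.8 in², y = 13.65 in, Ī = 0.887333 in⁴.
Hole (subtracted): ⌀0.3, A = 0.0706858 in², y = 0.55 in, Ī = 0.000397608 in⁴.
Centroid: ȳ = ΣA·y / ΣA = 7.11786 in.
Transfer each piece to the centroidal x-axis using Ī + A·d² with d = y − 7.11786:
  bottom flange: d = -6.56786 in → contributes +380.491 in⁴
  web: d = -0.0178559 in → contributes +100.803 in⁴
  top flange: d = 6.53214 in → contributes +376.374 in⁴
  hole: d = -6.56786 in → contributes −3.04955 in⁴
Total I = 854.617 in⁴.

I_x ≈ 854.6 in⁴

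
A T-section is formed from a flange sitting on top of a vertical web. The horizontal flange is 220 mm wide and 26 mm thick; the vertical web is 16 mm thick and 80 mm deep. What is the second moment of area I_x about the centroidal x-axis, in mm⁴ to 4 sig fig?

I_x ≈ 3.943 × 10⁶ mm⁴

Treat the section as a set of non-overlapping primitives; coordinates are from the bounding-box lower-left.
Flange: 220 × 26, A = 5 720 mm², y = 93 mm, Ī = 322 227 mm⁴.
Web: 16 × 80, A = 1 280 mm², y = 40 mm, Ī = 682 667 mm⁴.
Centroid: ȳ = ΣA·y / ΣA = 83.3086 mm.
Transfer each piece to the centroidal x-axis using Ī + A·d² with d = y − 83.3086:
  flange: d = 9.69143 mm → contributes +859 471 mm⁴
  web: d = -43.3086 mm → contributes +3 083 476 mm⁴
Total I = 3 942 947 mm⁴.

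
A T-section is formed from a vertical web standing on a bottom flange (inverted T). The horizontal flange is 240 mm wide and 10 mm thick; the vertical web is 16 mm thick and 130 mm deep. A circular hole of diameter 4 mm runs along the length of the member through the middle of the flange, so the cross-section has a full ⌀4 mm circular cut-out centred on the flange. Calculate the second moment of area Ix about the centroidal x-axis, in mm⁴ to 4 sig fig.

Decompose the section into non-overlapping parts with the origin at the bottom-left of its bounding rectangle.
Flange: 240 × 10, A = 2 400 mm², y = 5 mm, Ī = 20 000 mm⁴.
Web: 16 × 130, A = 2 080 mm², y = 75 mm, Ī = 2 929 333 mm⁴.
Hole (subtracted): ⌀4, A = 12.5664 mm², y = 5 mm, Ī = 12.5664 mm⁴.
Centroid: ȳ = ΣA·y / ΣA = 37.5914 mm.
Transfer each piece to the centroidal x-axis using Ī + A·d² with d = y − 37.5914:
  flange: d = -32.5914 mm → contributes +2 569 281 mm⁴
  web: d = 37.4086 mm → contributes +5 840 089 mm⁴
  hole: d = -32.5914 mm → contributes −13360.6 mm⁴
Total I = 8 396 010 mm⁴.

Ix ≈ 8.396 × 10⁶ mm⁴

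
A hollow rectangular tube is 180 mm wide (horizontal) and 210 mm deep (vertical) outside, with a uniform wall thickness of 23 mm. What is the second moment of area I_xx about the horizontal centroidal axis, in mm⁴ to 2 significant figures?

Split into non-overlapping primitives; take the origin at the lower-left of the bounding box.
Outer rectangle: 180 × 210, A = 37 800 mm², y = 105 mm, Ī = 138 915 000 mm⁴.
Inner void (subtracted): 134 × 164, A = 21 976 mm², y = 105 mm, Ī = 49 255 541 mm⁴.
By symmetry the centroid is at mid-height, ȳ = 105 mm.
All pieces are centred on the horizontal centroidal axis, so I = ΣĪ (holes subtracted) = 89 659 459 mm⁴.

I_xx ≈ 9.0 × 10⁷ mm⁴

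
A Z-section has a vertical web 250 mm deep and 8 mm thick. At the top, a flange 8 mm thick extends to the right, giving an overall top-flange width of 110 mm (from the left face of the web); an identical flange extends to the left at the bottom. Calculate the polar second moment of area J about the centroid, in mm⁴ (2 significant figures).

J ≈ 4.1 × 10⁷ mm⁴

Decompose the section into non-overlapping parts with the origin at the bottom-left of its bounding rectangle.
Web: 8 × 250, A = 2 000 mm², y = 125 mm, Ī = 10 416 667 mm⁴.
Top flange (beyond web): 102 × 8, A = 816 mm², y = 246 mm, Ī = 4 352 mm⁴.
Bottom flange (beyond web): 102 × 8, A = 816 mm², y = 4 mm, Ī = 4 352 mm⁴.
Centroid: ȳ = ΣA·y / ΣA = 125 mm.
Transfer each piece to the centroidal x-axis using Ī + A·d² with d = y − 125:
  web: d = 0 mm → contributes +10 416 667 mm⁴
  top flange (beyond web): d = 121 mm → contributes +11 951 408 mm⁴
  bottom flange (beyond web): d = -121 mm → contributes +11 951 408 mm⁴
Total I = 34 319 483 mm⁴.
For the y-axis: x̄ = 106 mm.
Repeating about the centroidal y-axis gives I_y = 6 362 411 mm⁴.
Polar second moment: J = I_x + I_y = 40 681 893 mm⁴.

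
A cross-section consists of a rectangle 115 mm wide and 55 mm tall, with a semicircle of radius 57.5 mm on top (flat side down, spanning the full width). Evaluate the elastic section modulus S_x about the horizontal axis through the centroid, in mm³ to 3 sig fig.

S_x ≈ 1.70 × 10⁵ mm³

Decompose the section into non-overlapping parts with the origin at the bottom-left of its bounding rectangle.
Rectangular body: 115 × 55, A = 6 325 mm², y = 27.5 mm, Ī = 1 594 427 mm⁴.
Semicircular cap: semicircle r = 57.5, A = 5193.4 mm², y = 79.404 mm, Ī = 1 199 785 mm⁴.
Centroid: ȳ = ΣA·y / ΣA = 50.902 mm.
Transfer each piece to the horizontal axis through the centroid using Ī + A·d² with d = y − 50.902:
  rectangular body: d = -23.402 mm → contributes +5 058 456 mm⁴
  semicircular cap: d = 28.501 mm → contributes +5 418 561 mm⁴
Total I = 10 477 018 mm⁴.
Extreme fibre distance c = 61.598 mm; S = I/c = 170 088 mm³.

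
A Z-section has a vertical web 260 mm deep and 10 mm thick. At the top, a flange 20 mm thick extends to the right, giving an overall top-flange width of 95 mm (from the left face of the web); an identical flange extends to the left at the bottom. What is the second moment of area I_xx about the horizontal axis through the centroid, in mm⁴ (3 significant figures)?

Split into non-overlapping primitives; take the origin at the lower-left of the bounding box.
Web: 10 × 260, A = 2 600 mm², y = 130 mm, Ī = 14 646 667 mm⁴.
Top flange (beyond web): 85 × 20, A = 1 700 mm², y = 250 mm, Ī = 56 667 mm⁴.
Bottom flange (beyond web): 85 × 20, A = 1 700 mm², y = 10 mm, Ī = 56 667 mm⁴.
Centroid: ȳ = ΣA·y / ΣA = 130 mm.
Transfer each piece to the horizontal axis through the centroid using Ī + A·d² with d = y − 130:
  web: d = 0 mm → contributes +14 646 667 mm⁴
  top flange (beyond web): d = 120 mm → contributes +24 536 667 mm⁴
  bottom flange (beyond web): d = -120 mm → contributes +24 536 667 mm⁴
Total I = 63 720 000 mm⁴.

I_xx ≈ 6.37 × 10⁷ mm⁴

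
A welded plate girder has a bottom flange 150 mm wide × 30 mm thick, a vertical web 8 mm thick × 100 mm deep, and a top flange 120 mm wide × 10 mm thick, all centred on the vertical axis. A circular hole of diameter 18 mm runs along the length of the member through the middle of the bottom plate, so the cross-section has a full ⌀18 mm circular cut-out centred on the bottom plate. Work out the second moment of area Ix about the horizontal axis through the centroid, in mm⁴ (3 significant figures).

Treat the section as a set of non-overlapping primitives; coordinates are from the bounding-box lower-left.
Bottom plate: 150 × 30, A = 4 500 mm², y = 15 mm, Ī = 337 500 mm⁴.
Web plate: 8 × 100, A = 800 mm², y = 80 mm, Ī = 666 667 mm⁴.
Top plate: 120 × 10, A = 1 200 mm², y = 135 mm, Ī = 10 000 mm⁴.
Hole (subtracted): ⌀18, A = 254.47 mm², y = 15 mm, Ī = 5 153 mm⁴.
Centroid: ȳ = ΣA·y / ΣA = 46.382 mm.
Transfer each piece to the horizontal axis through the centroid using Ī + A·d² with d = y − 46.382:
  bottom plate: d = -31.382 mm → contributes +4 769 359 mm⁴
  web plate: d = 33.618 mm → contributes +1 570 779 mm⁴
  top plate: d = 88.618 mm → contributes +9 433 686 mm⁴
  hole: d = -31.382 mm → contributes −255 769 mm⁴
Total I = 15 518 055 mm⁴.

Ix ≈ 1.55 × 10⁷ mm⁴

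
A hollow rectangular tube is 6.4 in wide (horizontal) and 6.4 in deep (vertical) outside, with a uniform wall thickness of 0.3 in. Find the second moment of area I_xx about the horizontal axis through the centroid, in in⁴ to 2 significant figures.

Break the section into simple shapes (no overlaps), measuring from the bottom-left corner of the bounding box.
Outer rectangle: 6.4 × 6.4, A = 40.96 in², y = 3.2 in, Ī = 139.8 in⁴.
Inner void (subtracted): 5.8 × 5.8, A = 33.64 in², y = 3.2 in, Ī = 94.3 in⁴.
By symmetry the centroid is at mid-height, ȳ = 3.2 in.
All pieces are centred on the horizontal axis through the centroid, so I = ΣĪ (holes subtracted) = 45.51 in⁴.

I_xx ≈ 46 in⁴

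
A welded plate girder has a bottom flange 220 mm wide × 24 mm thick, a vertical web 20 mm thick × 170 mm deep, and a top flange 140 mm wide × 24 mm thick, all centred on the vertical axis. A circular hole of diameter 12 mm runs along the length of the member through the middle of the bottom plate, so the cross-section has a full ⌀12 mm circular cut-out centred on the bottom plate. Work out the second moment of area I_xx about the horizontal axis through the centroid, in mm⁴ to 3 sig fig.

Split into non-overlapping primitives; take the origin at the lower-left of the bounding box.
Bottom plate: 220 × 24, A = 5 280 mm², y = 12 mm, Ī = 253 440 mm⁴.
Web plate: 20 × 170, A = 3 400 mm², y = 109 mm, Ī = 8 188 333 mm⁴.
Top plate: 140 × 24, A = 3 360 mm², y = 206 mm, Ī = 161 280 mm⁴.
Hole (subtracted): ⌀12, A = 113.1 mm², y = 12 mm, Ī = 1017.9 mm⁴.
Centroid: ȳ = ΣA·y / ΣA = 94.305 mm.
Transfer each piece to the horizontal axis through the centroid using Ī + A·d² with d = y − 94.305:
  bottom plate: d = -82.305 mm → contributes +36 020 485 mm⁴
  web plate: d = 14.695 mm → contributes +8 922 571 mm⁴
  top plate: d = 111.7 mm → contributes +42 080 112 mm⁴
  hole: d = -82.305 mm → contributes −767 146 mm⁴
Total I = 86 256 022 mm⁴.

I_xx ≈ 8.63 × 10⁷ mm⁴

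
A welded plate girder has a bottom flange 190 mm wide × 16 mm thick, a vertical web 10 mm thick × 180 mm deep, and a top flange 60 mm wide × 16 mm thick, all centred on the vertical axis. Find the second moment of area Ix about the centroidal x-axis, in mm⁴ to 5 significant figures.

Ix ≈ 3.6197 × 10⁷ mm⁴

Decompose the section into non-overlapping parts with the origin at the bottom-left of its bounding rectangle.
Bottom plate: 190 × 16, A = 3 040 mm², y = 8 mm, Ī = 64853.33 mm⁴.
Web plate: 10 × 180, A = 1 800 mm², y = 106 mm, Ī = 4 860 000 mm⁴.
Top plate: 60 × 16, A = 960 mm², y = 204 mm, Ī = 20 480 mm⁴.
Centroid: ȳ = ΣA·y / ΣA = 70.85517 mm.
Transfer each piece to the centroidal x-axis using Ī + A·d² with d = y − 70.85517:
  bottom plate: d = -62.85517 mm → contributes +12 075 202 mm⁴
  web plate: d = 35.14483 mm → contributes +7 083 286 mm⁴
  top plate: d = 133.1448 mm → contributes +17 038 923 mm⁴
Total I = 36 197 412 mm⁴.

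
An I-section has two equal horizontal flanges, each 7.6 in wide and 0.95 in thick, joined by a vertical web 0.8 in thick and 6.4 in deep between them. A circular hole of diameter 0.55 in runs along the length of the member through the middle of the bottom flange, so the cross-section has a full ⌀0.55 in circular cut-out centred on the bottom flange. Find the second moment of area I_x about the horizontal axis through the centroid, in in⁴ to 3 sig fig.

Split into non-overlapping primitives; take the origin at the lower-left of the bounding box.
Bottom flange: 7.6 × 0.95, A = 7.22 in², y = 0.475 in, Ī = 0.543 in⁴.
Web: 0.8 × 6.4, A = 5.12 in², y = 4.15 in, Ī = 17.476 in⁴.
Top flange: 7.6 × 0.95, A = 7.22 in², y = 7.825 in, Ī = 0.543 in⁴.
Hole (subtracted): ⌀0.55, A = 0.23758 in², y = 0.475 in, Ī = 0.0044918 in⁴.
Centroid: ȳ = ΣA·y / ΣA = 4.1952 in.
Transfer each piece to the horizontal axis through the centroid using Ī + A·d² with d = y − 4.1952:
  bottom flange: d = -3.7202 in → contributes +100.47 in⁴
  web: d = -0.045187 in → contributes +17.487 in⁴
  top flange: d = 3.6298 in → contributes +95.67 in⁴
  hole: d = -3.7202 in → contributes −3.2926 in⁴
Total I = 210.33 in⁴.

I_x ≈ 210 in⁴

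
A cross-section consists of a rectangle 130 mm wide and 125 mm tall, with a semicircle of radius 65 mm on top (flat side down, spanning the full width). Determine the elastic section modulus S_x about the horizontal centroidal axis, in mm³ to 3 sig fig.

Treat the section as a set of non-overlapping primitives; coordinates are from the bounding-box lower-left.
Rectangular body: 130 × 125, A = 16 250 mm², y = 62.5 mm, Ī = 21 158 854 mm⁴.
Semicircular cap: semicircle r = 65, A = 6636.6 mm², y = 152.59 mm, Ī = 1 959 230 mm⁴.
Centroid: ȳ = ΣA·y / ΣA = 88.623 mm.
Transfer each piece to the horizontal centroidal axis using Ī + A·d² with d = y − 88.623:
  rectangular body: d = -26.123 mm → contributes +32 248 210 mm⁴
  semicircular cap: d = 63.964 mm → contributes +29 111 934 mm⁴
Total I = 61 360 144 mm⁴.
Extreme fibre distance c = 101.38 mm; S = I/c = 605 268 mm³.

S_x ≈ 6.05 × 10⁵ mm³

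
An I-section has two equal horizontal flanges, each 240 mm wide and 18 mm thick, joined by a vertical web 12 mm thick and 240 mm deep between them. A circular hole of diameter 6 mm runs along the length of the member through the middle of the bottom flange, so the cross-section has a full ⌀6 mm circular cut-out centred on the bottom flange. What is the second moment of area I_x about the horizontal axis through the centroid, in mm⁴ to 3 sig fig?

Decompose the section into non-overlapping parts with the origin at the bottom-left of its bounding rectangle.
Bottom flange: 240 × 18, A = 4 320 mm², y = 9 mm, Ī = 116 640 mm⁴.
Web: 12 × 240, A = 2 880 mm², y = 138 mm, Ī = 13 824 000 mm⁴.
Top flange: 240 × 18, A = 4 320 mm², y = 267 mm, Ī = 116 640 mm⁴.
Hole (subtracted): ⌀6, A = 28.274 mm², y = 9 mm, Ī = 63.617 mm⁴.
Centroid: ȳ = ΣA·y / ΣA = 138.32 mm.
Transfer each piece to the horizontal axis through the centroid using Ī + A·d² with d = y − 138.32:
  bottom flange: d = -129.32 mm → contributes +72 359 948 mm⁴
  web: d = -0.31739 mm → contributes +13 824 290 mm⁴
  top flange: d = 128.68 mm → contributes +71 652 442 mm⁴
  hole: d = -129.32 mm → contributes −472 895 mm⁴
Total I = 157 363 786 mm⁴.

I_x ≈ 1.57 × 10⁸ mm⁴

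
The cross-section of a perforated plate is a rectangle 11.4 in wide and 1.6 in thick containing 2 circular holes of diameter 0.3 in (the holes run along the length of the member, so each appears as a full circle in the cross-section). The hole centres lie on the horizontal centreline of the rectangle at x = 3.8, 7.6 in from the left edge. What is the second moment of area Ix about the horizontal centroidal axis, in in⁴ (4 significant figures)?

Ix ≈ 3.890 in⁴

Split into non-overlapping primitives; take the origin at the lower-left of the bounding box.
Plate: 11.4 × 1.6, A = 18.24 in², y = 0.8 in, Ī = 3.8912 in⁴.
Hole 1 (subtracted): ⌀0.3, A = 0.0706858 in², y = 0.8 in, Ī = 0.000397608 in⁴.
Hole 2 (subtracted): ⌀0.3, A = 0.0706858 in², y = 0.8 in, Ī = 0.000397608 in⁴.
By symmetry the centroid is at mid-height, ȳ = 0.8 in.
All pieces are centred on the horizontal centroidal axis, so I = ΣĪ (holes subtracted) = 3.8904 in⁴.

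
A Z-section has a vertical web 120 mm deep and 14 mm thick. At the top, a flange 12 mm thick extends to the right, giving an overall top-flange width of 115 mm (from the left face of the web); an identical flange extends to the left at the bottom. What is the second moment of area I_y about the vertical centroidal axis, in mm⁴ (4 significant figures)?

Split into non-overlapping primitives; take the origin at the lower-left of the bounding box.
Web: 14 × 120, A = 1 680 mm², x = 108 mm, Ī = 27 440 mm⁴.
Top flange (beyond web): 101 × 12, A = 1 212 mm², x = 165.5 mm, Ī = 1 030 301 mm⁴.
Bottom flange (beyond web): 101 × 12, A = 1 212 mm², x = 50.5 mm, Ī = 1 030 301 mm⁴.
Centroid: x̄ = ΣA·x / ΣA = 108 mm.
Transfer each piece to the vertical centroidal axis using Ī + A·d² with d = x − 108:
  web: d = 0 mm → contributes +27 440 mm⁴
  top flange (beyond web): d = 57.5 mm → contributes +5 037 476 mm⁴
  bottom flange (beyond web): d = -57.5 mm → contributes +5 037 476 mm⁴
Total I = 10 102 392 mm⁴.

I_y ≈ 1.010 × 10⁷ mm⁴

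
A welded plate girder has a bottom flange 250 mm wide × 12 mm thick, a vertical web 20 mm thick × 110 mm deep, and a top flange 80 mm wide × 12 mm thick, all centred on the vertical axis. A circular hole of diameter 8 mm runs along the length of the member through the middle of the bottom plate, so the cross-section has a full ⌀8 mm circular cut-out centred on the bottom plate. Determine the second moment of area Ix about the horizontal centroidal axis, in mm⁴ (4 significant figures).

Decompose the section into non-overlapping parts with the origin at the bottom-left of its bounding rectangle.
Bottom plate: 250 × 12, A = 3 000 mm², y = 6 mm, Ī = 36 000 mm⁴.
Web plate: 20 × 110, A = 2 200 mm², y = 67 mm, Ī = 2 218 333 mm⁴.
Top plate: 80 × 12, A = 960 mm², y = 128 mm, Ī = 11 520 mm⁴.
Hole (subtracted): ⌀8, A = 50.2655 mm², y = 6 mm, Ī = 201.062 mm⁴.
Centroid: ȳ = ΣA·y / ΣA = 47.1344 mm.
Transfer each piece to the horizontal centroidal axis using Ī + A·d² with d = y − 47.1344:
  bottom plate: d = -41.1344 mm → contributes +5 112 106 mm⁴
  web plate: d = 19.8656 mm → contributes +3 086 550 mm⁴
  top plate: d = 80.8656 mm → contributes +6 289 202 mm⁴
  hole: d = -41.1344 mm → contributes −85 252 mm⁴
Total I = 14 402 606 mm⁴.

Ix ≈ 1.440 × 10⁷ mm⁴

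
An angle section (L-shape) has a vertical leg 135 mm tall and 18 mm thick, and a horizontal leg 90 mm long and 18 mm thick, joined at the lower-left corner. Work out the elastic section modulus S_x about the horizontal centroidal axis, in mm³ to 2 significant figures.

S_x ≈ 7.5 × 10⁴ mm³

Split into non-overlapping primitives; take the origin at the lower-left of the bounding box.
Vertical leg: 18 × 135, A = 2 430 mm², y = 67.5 mm, Ī = 3 690 563 mm⁴.
Horizontal leg (remainder): 72 × 18, A = 1 296 mm², y = 9 mm, Ī = 34 992 mm⁴.
Centroid: ȳ = ΣA·y / ΣA = 47.15 mm.
Transfer each piece to the horizontal centroidal axis using Ī + A·d² with d = y − 47.15:
  vertical leg: d = 20.35 mm → contributes +4 696 665 mm⁴
  horizontal leg (remainder): d = -38.15 mm → contributes +1 921 435 mm⁴
Total I = 6 618 100 mm⁴.
Extreme fibre distance c = 87.85 mm; S = I/c = 75 336 mm³.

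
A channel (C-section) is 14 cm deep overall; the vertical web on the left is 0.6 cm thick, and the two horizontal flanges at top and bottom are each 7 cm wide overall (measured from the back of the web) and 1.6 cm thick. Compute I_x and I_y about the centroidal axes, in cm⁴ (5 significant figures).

I_x ≈ 928.82 cm⁴, I_y ≈ 143.13 cm⁴

Treat the section as a set of non-overlapping primitives; coordinates are from the bounding-box lower-left.
Web: 0.6 × 14, A = 8.4 cm², y = 7 cm, Ī = 137.2 cm⁴.
Top flange (beyond web): 6.4 × 1.6, A = 10.24 cm², y = 13.2 cm, Ī = 2.184533 cm⁴.
Bottom flange (beyond web): 6.4 × 1.6, A = 10.24 cm², y = 0.8 cm, Ī = 2.184533 cm⁴.
By symmetry the centroid is at mid-height, ȳ = 7 cm.
Transfer each piece to the centroidal x-axis using Ī + A·d² with d = y − 7:
  web: d = 0 cm → contributes +137.2 cm⁴
  top flange (beyond web): d = 6.2 cm → contributes +395.8101 cm⁴
  bottom flange (beyond web): d = -6.2 cm → contributes +395.8101 cm⁴
Total I = 928.8203 cm⁴.
For the y-axis: x̄ = 2.781994 cm.
Repeating about the centroidal y-axis gives I_y = 143.1277 cm⁴.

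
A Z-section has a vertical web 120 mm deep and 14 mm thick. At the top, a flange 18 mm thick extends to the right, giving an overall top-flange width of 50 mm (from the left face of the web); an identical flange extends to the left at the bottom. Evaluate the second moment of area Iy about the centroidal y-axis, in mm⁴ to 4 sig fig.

Iy ≈ 9.774 × 10⁵ mm⁴

Split into non-overlapping primitives; take the origin at the lower-left of the bounding box.
Web: 14 × 120, A = 1 680 mm², x = 43 mm, Ī = 27 440 mm⁴.
Top flange (beyond web): 36 × 18, A = 648 mm², x = 68 mm, Ī = 69 984 mm⁴.
Bottom flange (beyond web): 36 × 18, A = 648 mm², x = 18 mm, Ī = 69 984 mm⁴.
Centroid: x̄ = ΣA·x / ΣA = 43 mm.
Transfer each piece to the centroidal y-axis using Ī + A·d² with d = x − 43:
  web: d = 0 mm → contributes +27 440 mm⁴
  top flange (beyond web): d = 25 mm → contributes +474 984 mm⁴
  bottom flange (beyond web): d = -25 mm → contributes +474 984 mm⁴
Total I = 977 408 mm⁴.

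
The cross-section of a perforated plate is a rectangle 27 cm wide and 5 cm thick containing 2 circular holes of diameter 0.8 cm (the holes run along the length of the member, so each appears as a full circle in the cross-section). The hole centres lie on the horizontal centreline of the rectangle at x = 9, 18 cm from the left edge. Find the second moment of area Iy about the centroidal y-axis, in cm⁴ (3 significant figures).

Iy ≈ 8180 cm⁴

Split into non-overlapping primitives; take the origin at the lower-left of the bounding box.
Plate: 27 × 5, A = 135 cm², x = 13.5 cm, Ī = 8201.3 cm⁴.
Hole 1 (subtracted): ⌀0.8, A = 0.50265 cm², x = 9 cm, Ī = 0.020106 cm⁴.
Hole 2 (subtracted): ⌀0.8, A = 0.50265 cm², x = 18 cm, Ī = 0.020106 cm⁴.
By symmetry the centroid is at mid-width, x̄ = 13.5 cm.
Transfer each piece to the centroidal y-axis using Ī + A·d² with d = x − 13.5:
  plate: d = 0 cm → contributes +8201.3 cm⁴
  hole 1: d = -4.5 cm → contributes −10.199 cm⁴
  hole 2: d = 4.5 cm → contributes −10.199 cm⁴
Total I = 8180.9 cm⁴.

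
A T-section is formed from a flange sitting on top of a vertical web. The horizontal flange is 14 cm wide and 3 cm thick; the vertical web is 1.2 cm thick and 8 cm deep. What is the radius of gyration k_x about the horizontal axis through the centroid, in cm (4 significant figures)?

k_x ≈ 2.487 cm

Break the section into simple shapes (no overlaps), measuring from the bottom-left corner of the bounding box.
Flange: 14 × 3, A = 42 cm², y = 9.5 cm, Ī = 31.5 cm⁴.
Web: 1.2 × 8, A = 9.6 cm², y = 4 cm, Ī = 51.2 cm⁴.
Centroid: ȳ = ΣA·y / ΣA = 8.47674 cm.
Transfer each piece to the horizontal axis through the centroid using Ī + A·d² with d = y − 8.47674:
  flange: d = 1.02326 cm → contributes +75.4762 cm⁴
  web: d = -4.47674 cm → contributes +243.596 cm⁴
Total I = 319.072 cm⁴.
Radius of gyration: k = √(I/A) = √(319.072 / 51.6) = 2.48668 cm.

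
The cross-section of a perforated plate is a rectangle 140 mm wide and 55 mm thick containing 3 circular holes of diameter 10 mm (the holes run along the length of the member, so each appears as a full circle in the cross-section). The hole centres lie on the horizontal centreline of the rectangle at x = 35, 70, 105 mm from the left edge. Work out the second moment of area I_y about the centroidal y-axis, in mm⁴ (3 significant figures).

I_y ≈ 1.24 × 10⁷ mm⁴

Split into non-overlapping primitives; take the origin at the lower-left of the bounding box.
Plate: 140 × 55, A = 7 700 mm², x = 70 mm, Ī = 12 576 667 mm⁴.
Hole 1 (subtracted): ⌀10, A = 78.54 mm², x = 35 mm, Ī = 490.87 mm⁴.
Hole 2 (subtracted): ⌀10, A = 78.54 mm², x = 70 mm, Ī = 490.87 mm⁴.
Hole 3 (subtracted): ⌀10, A = 78.54 mm², x = 105 mm, Ī = 490.87 mm⁴.
By symmetry the centroid is at mid-width, x̄ = 70 mm.
Transfer each piece to the centroidal y-axis using Ī + A·d² with d = x − 70:
  plate: d = 0 mm → contributes +12 576 667 mm⁴
  hole 1: d = -35 mm → contributes −96 702 mm⁴
  hole 2: d = 0 mm → contributes −490.87 mm⁴
  hole 3: d = 35 mm → contributes −96 702 mm⁴
Total I = 12 382 771 mm⁴.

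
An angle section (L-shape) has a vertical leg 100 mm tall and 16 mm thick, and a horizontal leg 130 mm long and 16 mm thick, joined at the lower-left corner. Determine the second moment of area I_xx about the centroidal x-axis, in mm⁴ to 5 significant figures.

I_xx ≈ 2.8758 × 10⁶ mm⁴

Decompose the section into non-overlapping parts with the origin at the bottom-left of its bounding rectangle.
Vertical leg: 16 × 100, A = 1 600 mm², y = 50 mm, Ī = 1 333 333 mm⁴.
Horizontal leg (remainder): 114 × 16, A = 1 824 mm², y = 8 mm, Ī = 38 912 mm⁴.
Centroid: ȳ = ΣA·y / ΣA = 27.62617 mm.
Transfer each piece to the centroidal x-axis using Ī + A·d² with d = y − 27.62617:
  vertical leg: d = 22.37383 mm → contributes +2 134 275 mm⁴
  horizontal leg (remainder): d = -19.62617 mm → contributes +741492.1 mm⁴
Total I = 2 875 767 mm⁴.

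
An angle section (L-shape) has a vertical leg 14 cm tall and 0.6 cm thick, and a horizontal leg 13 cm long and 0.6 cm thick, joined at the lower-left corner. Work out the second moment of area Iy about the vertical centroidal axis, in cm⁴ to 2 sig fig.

Decompose the section into non-overlapping parts with the origin at the bottom-left of its bounding rectangle.
Vertical leg: 0.6 × 14, A = 8.4 cm², x = 0.3 cm, Ī = 0.252 cm⁴.
Horizontal leg (remainder): 12.4 × 0.6, A = 7.44 cm², x = 6.8 cm, Ī = 95.33 cm⁴.
Centroid: x̄ = ΣA·x / ΣA = 3.353 cm.
Transfer each piece to the vertical centroidal axis using Ī + A·d² with d = x − 3.353:
  vertical leg: d = -3.053 cm → contributes +78.55 cm⁴
  horizontal leg (remainder): d = 3.447 cm → contributes +183.7 cm⁴
Total I = 262.3 cm⁴.

Iy ≈ 260 cm⁴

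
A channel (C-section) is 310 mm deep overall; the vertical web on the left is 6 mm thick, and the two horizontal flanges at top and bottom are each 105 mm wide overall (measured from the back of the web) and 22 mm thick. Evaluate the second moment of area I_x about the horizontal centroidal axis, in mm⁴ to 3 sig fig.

I_x ≈ 1.05 × 10⁸ mm⁴

Treat the section as a set of non-overlapping primitives; coordinates are from the bounding-box lower-left.
Web: 6 × 310, A = 1 860 mm², y = 155 mm, Ī = 14 895 500 mm⁴.
Top flange (beyond web): 99 × 22, A = 2 178 mm², y = 299 mm, Ī = 87 846 mm⁴.
Bottom flange (beyond web): 99 × 22, A = 2 178 mm², y = 11 mm, Ī = 87 846 mm⁴.
By symmetry the centroid is at mid-height, ȳ = 155 mm.
Transfer each piece to the horizontal centroidal axis using Ī + A·d² with d = y − 155:
  web: d = 0 mm → contributes +14 895 500 mm⁴
  top flange (beyond web): d = 144 mm → contributes +45 250 854 mm⁴
  bottom flange (beyond web): d = -144 mm → contributes +45 250 854 mm⁴
Total I = 105 397 208 mm⁴.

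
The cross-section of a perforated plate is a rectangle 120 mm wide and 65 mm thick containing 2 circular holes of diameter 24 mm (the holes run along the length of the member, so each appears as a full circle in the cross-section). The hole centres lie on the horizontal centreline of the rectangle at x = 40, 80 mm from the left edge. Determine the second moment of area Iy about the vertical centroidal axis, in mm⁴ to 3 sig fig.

Iy ≈ 8.97 × 10⁶ mm⁴

Treat the section as a set of non-overlapping primitives; coordinates are from the bounding-box lower-left.
Plate: 120 × 65, A = 7 800 mm², x = 60 mm, Ī = 9 360 000 mm⁴.
Hole 1 (subtracted): ⌀24, A = 452.39 mm², x = 40 mm, Ī = 16 286 mm⁴.
Hole 2 (subtracted): ⌀24, A = 452.39 mm², x = 80 mm, Ī = 16 286 mm⁴.
By symmetry the centroid is at mid-width, x̄ = 60 mm.
Transfer each piece to the vertical centroidal axis using Ī + A·d² with d = x − 60:
  plate: d = 0 mm → contributes +9 360 000 mm⁴
  hole 1: d = -20 mm → contributes −197 242 mm⁴
  hole 2: d = 20 mm → contributes −197 242 mm⁴
Total I = 8 965 516 mm⁴.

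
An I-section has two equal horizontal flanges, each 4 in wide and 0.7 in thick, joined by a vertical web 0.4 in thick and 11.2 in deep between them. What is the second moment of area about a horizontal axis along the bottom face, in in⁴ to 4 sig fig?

Split into non-overlapping primitives; take the origin at the lower-left of the bounding box.
Bottom flange: 4 × 0.7, A = 2.8 in², y = 0.35 in, Ī = 0.114333 in⁴.
Web: 0.4 × 11.2, A = 4.48 in², y = 6.3 in, Ī = 46.8309 in⁴.
Top flange: 4 × 0.7, A = 2.8 in², y = 12.25 in, Ī = 0.114333 in⁴.
Transfer each piece to a horizontal axis along the bottom face using Ī + A·d² with d = y − 0:
  bottom flange: d = 0.35 in → contributes +0.457333 in⁴
  web: d = 6.3 in → contributes +224.642 in⁴
  top flange: d = 12.25 in → contributes +420.289 in⁴
Total I = 645.389 in⁴.

I_base ≈ 645.4 in⁴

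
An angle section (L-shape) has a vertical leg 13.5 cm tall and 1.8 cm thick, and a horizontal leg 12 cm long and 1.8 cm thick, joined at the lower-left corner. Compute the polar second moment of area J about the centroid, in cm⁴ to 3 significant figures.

Split into non-overlapping primitives; take the origin at the lower-left of the bounding box.
Vertical leg: 1.8 × 13.5, A = 24.3 cm², y = 6.75 cm, Ī = 369.06 cm⁴.
Horizontal leg (remainder): 10.2 × 1.8, A = 18.36 cm², y = 0.9 cm, Ī = 4.9572 cm⁴.
Centroid: ȳ = ΣA·y / ΣA = 4.2323 cm.
Transfer each piece to the centroidal x-axis using Ī + A·d² with d = y − 4.2323:
  vertical leg: d = 2.5177 cm → contributes +523.09 cm⁴
  horizontal leg (remainder): d = -3.3323 cm → contributes +208.83 cm⁴
Total I = 731.92 cm⁴.
For the y-axis: x̄ = 3.4823 cm.
Repeating about the centroidal y-axis gives I_y = 542.24 cm⁴.
Polar second moment: J = I_x + I_y = 1274.2 cm⁴.

J ≈ 1270 cm⁴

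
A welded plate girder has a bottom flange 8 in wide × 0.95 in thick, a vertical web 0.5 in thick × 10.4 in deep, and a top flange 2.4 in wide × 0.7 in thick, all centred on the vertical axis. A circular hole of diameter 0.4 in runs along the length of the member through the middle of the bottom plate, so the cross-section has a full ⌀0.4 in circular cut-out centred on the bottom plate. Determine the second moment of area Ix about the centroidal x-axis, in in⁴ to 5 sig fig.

Decompose the section into non-overlapping parts with the origin at the bottom-left of its bounding rectangle.
Bottom plate: 8 × 0.95, A = 7.6 in², y = 0.475 in, Ī = 0.5715833 in⁴.
Web plate: 0.5 × 10.4, A = 5.2 in², y = 6.15 in, Ī = 46.86933 in⁴.
Top plate: 2.4 × 0.7, A = 1.68 in², y = 11.7 in, Ī = 0.0686 in⁴.
Hole (subtracted): ⌀0.4, A = 0.1256637 in², y = 0.475 in, Ī = 0.001256637 in⁴.
Centroid: ȳ = ΣA·y / ΣA = 3.844574 in.
Transfer each piece to the centroidal x-axis using Ī + A·d² with d = y − 3.844574:
  bottom plate: d = -3.369574 in → contributes +86.86221 in⁴
  web plate: d = 2.305426 in → contributes +74.50727 in⁴
  top plate: d = 7.855426 in → contributes +103.7376 in⁴
  hole: d = -3.369574 in → contributes −1.428046 in⁴
Total I = 263.679 in⁴.

Ix ≈ 263.68 in⁴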